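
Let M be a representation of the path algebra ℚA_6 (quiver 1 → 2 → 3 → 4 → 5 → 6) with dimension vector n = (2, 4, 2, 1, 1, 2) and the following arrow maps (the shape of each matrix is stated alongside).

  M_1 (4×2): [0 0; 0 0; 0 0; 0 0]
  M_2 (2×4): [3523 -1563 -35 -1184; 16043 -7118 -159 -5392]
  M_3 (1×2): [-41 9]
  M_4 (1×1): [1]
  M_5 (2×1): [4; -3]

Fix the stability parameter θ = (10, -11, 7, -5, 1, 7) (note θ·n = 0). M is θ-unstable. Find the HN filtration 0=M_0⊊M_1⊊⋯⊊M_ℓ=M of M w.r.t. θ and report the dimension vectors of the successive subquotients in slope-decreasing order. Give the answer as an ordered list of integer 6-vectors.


Interval decomposition of M: I[1,1]^2, I[2,2]^2, I[2,3], I[2,6], I[6,6].
HN type (ℓ=4): μ^(1)=10; μ^(2)=7; μ^(3)=1; μ^(4)=-11

((2, 0, 0, 0, 0, 0); (0, 0, 1, 0, 0, 2); (0, 0, 1, 1, 1, 0); (0, 4, 0, 0, 0, 0))


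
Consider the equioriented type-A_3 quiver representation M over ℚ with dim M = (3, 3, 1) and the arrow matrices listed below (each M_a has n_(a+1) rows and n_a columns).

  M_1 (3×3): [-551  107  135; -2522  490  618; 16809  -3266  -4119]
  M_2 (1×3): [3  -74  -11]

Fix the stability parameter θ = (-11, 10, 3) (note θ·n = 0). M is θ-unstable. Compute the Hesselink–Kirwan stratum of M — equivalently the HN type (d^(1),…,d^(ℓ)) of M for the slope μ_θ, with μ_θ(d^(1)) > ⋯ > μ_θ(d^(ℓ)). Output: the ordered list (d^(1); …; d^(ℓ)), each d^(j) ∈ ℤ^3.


Via rank(M_{q-1}∘⋯∘M_p): M ≅ I[1,1], I[1,2], I[1,3], I[2,2].
μ_θ-semistable layers: μ^(1)=10; μ^(2)=13/2; μ^(3)=-11

((0, 2, 0); (0, 1, 1); (3, 0, 0))


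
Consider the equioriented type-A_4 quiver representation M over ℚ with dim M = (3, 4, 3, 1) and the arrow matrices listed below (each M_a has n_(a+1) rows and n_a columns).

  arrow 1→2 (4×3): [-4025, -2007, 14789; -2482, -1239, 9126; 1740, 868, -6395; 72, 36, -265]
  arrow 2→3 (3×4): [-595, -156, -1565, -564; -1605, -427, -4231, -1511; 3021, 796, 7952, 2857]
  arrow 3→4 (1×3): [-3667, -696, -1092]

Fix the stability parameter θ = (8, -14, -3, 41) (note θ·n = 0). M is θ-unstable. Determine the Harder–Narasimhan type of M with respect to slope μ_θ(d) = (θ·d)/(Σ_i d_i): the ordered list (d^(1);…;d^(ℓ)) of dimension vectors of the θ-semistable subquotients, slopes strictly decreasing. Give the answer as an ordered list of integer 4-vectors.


Interval decomposition of M: I[1,2], I[1,3], I[1,4], I[2,3].
HN type (ℓ=3): μ^(1)=41; μ^(2)=-3; μ^(3)=-14

((0, 0, 0, 1); (3, 3, 3, 0); (0, 1, 0, 0))


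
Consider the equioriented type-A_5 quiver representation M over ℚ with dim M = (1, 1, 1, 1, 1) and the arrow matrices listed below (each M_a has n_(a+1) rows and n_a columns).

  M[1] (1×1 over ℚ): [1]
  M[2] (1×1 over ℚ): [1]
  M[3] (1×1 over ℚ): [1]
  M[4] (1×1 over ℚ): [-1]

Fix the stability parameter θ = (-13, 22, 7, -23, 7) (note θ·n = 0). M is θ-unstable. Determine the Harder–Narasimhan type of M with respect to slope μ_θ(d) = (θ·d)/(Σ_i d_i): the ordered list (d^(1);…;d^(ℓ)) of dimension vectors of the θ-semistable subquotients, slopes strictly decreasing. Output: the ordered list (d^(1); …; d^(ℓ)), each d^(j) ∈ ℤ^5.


Via rank(M_{q-1}∘⋯∘M_p): M ≅ I[1,5].
μ_θ-semistable layers: μ^(1)=7; μ^(2)=2; μ^(3)=-13

((0, 0, 0, 0, 1); (0, 1, 1, 1, 0); (1, 0, 0, 0, 0))


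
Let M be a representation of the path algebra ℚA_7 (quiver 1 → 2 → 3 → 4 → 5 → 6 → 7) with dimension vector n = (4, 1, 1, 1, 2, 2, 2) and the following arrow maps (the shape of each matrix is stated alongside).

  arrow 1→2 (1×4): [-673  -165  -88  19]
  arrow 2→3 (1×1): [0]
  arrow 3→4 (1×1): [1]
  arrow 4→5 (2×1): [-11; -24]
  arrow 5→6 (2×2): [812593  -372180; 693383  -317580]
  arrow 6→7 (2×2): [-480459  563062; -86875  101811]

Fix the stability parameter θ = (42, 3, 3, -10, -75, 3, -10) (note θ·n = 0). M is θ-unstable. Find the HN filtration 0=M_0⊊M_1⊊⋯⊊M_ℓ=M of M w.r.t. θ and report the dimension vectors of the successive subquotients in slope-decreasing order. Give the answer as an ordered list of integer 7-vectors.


Interval decomposition of M: I[1,1]^3, I[1,2], I[3,7], I[5,5], I[6,7].
HN type (ℓ=5): μ^(1)=42; μ^(2)=45/2; μ^(3)=-7/2; μ^(4)=-82/3; μ^(5)=-75

((3, 0, 0, 0, 0, 0, 0); (1, 1, 0, 0, 0, 0, 0); (0, 0, 0, 0, 0, 2, 2); (0, 0, 1, 1, 1, 0, 0); (0, 0, 0, 0, 1, 0, 0))


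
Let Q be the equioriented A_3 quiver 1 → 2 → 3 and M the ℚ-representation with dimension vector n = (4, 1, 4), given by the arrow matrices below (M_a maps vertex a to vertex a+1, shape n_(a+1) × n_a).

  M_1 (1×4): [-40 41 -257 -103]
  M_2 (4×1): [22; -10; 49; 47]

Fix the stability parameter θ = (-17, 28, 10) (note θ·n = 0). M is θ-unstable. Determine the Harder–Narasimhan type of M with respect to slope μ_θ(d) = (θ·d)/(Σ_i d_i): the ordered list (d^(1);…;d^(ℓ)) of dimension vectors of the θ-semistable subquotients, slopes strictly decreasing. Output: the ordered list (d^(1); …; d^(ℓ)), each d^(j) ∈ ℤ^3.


Via rank(M_{q-1}∘⋯∘M_p): M ≅ I[1,1]^3, I[1,3], I[3,3]^3.
μ_θ-semistable layers: μ^(1)=19; μ^(2)=10; μ^(3)=-17

((0, 1, 1); (0, 0, 3); (4, 0, 0))


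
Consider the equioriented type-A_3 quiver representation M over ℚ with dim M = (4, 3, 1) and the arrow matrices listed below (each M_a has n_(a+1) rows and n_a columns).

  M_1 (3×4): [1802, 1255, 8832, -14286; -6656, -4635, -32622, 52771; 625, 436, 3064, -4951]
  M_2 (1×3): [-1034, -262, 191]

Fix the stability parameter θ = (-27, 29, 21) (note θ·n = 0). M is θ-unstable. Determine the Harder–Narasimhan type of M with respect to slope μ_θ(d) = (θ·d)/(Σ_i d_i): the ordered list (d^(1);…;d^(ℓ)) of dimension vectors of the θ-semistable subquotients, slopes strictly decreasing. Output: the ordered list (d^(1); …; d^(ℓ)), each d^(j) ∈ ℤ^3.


Barcode: M ≅ I[1,1], I[1,2]^2, I[1,3]. HN layers by μ_θ (3 steps, strictly decreasing):
  μ^(1)=29; μ^(2)=25; μ^(3)=-27

((0, 2, 0); (0, 1, 1); (4, 0, 0))


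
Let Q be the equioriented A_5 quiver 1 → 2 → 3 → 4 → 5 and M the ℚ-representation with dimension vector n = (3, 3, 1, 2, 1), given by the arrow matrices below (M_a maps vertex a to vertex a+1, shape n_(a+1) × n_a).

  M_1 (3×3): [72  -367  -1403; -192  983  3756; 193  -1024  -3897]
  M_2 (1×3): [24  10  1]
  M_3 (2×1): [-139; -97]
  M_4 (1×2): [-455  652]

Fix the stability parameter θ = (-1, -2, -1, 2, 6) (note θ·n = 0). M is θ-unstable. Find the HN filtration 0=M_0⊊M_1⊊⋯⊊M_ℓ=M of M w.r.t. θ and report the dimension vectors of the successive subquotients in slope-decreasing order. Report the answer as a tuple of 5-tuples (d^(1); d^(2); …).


Interval decomposition of M: I[1,2]^2, I[1,5], I[4,4].
HN type (ℓ=4): μ^(1)=6; μ^(2)=2; μ^(3)=-1; μ^(4)=-3/2

((0, 0, 0, 0, 1); (0, 0, 0, 2, 0); (0, 0, 1, 0, 0); (3, 3, 0, 0, 0))


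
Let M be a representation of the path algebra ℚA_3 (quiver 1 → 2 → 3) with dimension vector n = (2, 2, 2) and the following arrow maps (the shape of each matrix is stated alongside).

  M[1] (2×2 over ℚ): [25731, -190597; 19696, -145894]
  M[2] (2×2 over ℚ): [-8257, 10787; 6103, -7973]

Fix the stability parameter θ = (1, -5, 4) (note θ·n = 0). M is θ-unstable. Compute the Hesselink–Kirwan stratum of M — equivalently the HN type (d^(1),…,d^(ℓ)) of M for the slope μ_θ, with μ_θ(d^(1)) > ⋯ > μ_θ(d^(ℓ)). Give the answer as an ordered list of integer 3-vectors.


Barcode: M ≅ I[1,2], I[1,3], I[3,3]. HN layers by μ_θ (2 steps, strictly decreasing):
  μ^(1)=4; μ^(2)=-2

((0, 0, 2); (2, 2, 0))


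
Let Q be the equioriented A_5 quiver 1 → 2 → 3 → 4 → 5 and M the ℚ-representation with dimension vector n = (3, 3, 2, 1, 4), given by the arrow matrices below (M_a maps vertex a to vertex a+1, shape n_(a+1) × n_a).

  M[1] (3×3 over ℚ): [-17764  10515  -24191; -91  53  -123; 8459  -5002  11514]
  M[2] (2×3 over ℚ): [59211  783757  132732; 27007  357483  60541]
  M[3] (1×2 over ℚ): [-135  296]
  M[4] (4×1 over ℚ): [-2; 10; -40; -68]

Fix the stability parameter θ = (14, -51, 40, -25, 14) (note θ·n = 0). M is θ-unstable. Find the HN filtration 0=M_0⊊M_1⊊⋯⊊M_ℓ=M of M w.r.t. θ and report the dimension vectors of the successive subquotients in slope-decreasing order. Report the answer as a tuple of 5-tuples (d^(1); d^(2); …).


Barcode: M ≅ I[1,2], I[1,3], I[1,5], I[5,5]^3. HN layers by μ_θ (4 steps, strictly decreasing):
  μ^(1)=40; μ^(2)=14; μ^(3)=15/2; μ^(4)=-37/2

((0, 0, 1, 0, 0); (0, 0, 0, 0, 4); (0, 0, 1, 1, 0); (3, 3, 0, 0, 0))


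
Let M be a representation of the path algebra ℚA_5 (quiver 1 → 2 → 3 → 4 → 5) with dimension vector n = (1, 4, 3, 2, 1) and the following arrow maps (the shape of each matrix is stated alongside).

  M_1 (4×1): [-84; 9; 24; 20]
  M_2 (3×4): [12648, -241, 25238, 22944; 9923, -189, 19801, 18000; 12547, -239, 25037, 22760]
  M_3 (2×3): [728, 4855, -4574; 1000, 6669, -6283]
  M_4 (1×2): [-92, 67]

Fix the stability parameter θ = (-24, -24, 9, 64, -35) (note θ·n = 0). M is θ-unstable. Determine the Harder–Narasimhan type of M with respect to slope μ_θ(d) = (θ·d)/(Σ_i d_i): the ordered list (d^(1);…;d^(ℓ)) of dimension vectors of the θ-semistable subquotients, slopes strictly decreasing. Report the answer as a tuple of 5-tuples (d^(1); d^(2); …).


Interval decomposition of M: I[1,4], I[2,2], I[2,3], I[2,5].
HN type (ℓ=4): μ^(1)=64; μ^(2)=29/2; μ^(3)=9; μ^(4)=-24

((0, 0, 0, 1, 0); (0, 0, 0, 1, 1); (0, 0, 3, 0, 0); (1, 4, 0, 0, 0))


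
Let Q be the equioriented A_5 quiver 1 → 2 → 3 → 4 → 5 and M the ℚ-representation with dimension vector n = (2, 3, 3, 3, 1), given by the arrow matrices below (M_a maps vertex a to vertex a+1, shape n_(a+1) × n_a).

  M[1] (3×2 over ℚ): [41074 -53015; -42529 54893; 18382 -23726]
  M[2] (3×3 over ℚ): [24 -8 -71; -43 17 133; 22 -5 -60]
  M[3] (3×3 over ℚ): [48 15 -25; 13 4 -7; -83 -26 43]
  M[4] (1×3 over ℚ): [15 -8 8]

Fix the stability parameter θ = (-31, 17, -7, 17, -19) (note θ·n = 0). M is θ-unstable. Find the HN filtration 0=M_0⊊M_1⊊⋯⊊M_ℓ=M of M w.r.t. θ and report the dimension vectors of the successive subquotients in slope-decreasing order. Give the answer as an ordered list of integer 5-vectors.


Via rank(M_{q-1}∘⋯∘M_p): M ≅ I[1,4], I[1,5], I[2,3], I[4,4].
μ_θ-semistable layers: μ^(1)=17; μ^(2)=5; μ^(3)=2; μ^(4)=-31

((0, 0, 0, 2, 0); (0, 2, 2, 0, 0); (0, 1, 1, 1, 1); (2, 0, 0, 0, 0))


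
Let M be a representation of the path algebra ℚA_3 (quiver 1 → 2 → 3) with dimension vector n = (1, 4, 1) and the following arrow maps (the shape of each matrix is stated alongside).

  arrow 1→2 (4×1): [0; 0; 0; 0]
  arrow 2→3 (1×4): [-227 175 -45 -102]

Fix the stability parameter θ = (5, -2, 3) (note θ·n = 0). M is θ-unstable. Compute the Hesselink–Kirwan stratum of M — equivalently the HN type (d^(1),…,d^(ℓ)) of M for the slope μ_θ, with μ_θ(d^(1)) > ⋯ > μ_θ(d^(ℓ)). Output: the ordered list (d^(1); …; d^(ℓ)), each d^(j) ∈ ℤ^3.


Interval decomposition of M: I[1,1], I[2,2]^3, I[2,3].
HN type (ℓ=3): μ^(1)=5; μ^(2)=3; μ^(3)=-2

((1, 0, 0); (0, 0, 1); (0, 4, 0))


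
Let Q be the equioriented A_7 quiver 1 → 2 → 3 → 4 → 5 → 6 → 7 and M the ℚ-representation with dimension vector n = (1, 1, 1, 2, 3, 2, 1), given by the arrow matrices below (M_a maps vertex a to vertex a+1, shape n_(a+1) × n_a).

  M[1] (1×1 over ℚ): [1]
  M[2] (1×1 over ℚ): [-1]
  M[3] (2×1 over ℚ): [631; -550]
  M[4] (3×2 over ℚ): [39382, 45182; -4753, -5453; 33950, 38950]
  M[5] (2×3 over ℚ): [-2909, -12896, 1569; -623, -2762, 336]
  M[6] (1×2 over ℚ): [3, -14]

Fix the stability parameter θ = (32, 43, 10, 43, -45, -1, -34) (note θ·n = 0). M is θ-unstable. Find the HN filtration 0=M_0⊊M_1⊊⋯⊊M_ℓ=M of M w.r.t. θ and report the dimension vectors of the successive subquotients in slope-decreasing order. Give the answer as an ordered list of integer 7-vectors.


Via rank(M_{q-1}∘⋯∘M_p): M ≅ I[1,5], I[4,4], I[5,6], I[5,7].
μ_θ-semistable layers: μ^(1)=43; μ^(2)=83/5; μ^(3)=-1; μ^(4)=-35/2; μ^(5)=-45

((0, 0, 0, 1, 0, 0, 0); (1, 1, 1, 1, 1, 0, 0); (0, 0, 0, 0, 0, 1, 0); (0, 0, 0, 0, 0, 1, 1); (0, 0, 0, 0, 2, 0, 0))


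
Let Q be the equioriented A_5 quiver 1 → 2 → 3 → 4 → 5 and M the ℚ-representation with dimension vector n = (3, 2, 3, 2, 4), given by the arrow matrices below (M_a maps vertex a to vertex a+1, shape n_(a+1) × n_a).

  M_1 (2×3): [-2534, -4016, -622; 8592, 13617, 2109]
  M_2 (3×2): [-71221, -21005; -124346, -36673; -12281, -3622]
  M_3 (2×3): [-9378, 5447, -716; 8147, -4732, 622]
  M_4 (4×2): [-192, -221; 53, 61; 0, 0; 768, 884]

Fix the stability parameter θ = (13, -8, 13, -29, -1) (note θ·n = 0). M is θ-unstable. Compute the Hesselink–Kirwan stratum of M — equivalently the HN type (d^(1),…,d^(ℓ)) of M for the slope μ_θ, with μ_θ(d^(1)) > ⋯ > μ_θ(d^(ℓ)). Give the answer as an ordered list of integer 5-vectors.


Interval decomposition of M: I[1,1], I[1,5]^2, I[3,3], I[5,5]^2.
HN type (ℓ=3): μ^(1)=13; μ^(2)=-1; μ^(3)=-11/4

((1, 0, 1, 0, 0); (0, 0, 0, 0, 4); (2, 2, 2, 2, 0))


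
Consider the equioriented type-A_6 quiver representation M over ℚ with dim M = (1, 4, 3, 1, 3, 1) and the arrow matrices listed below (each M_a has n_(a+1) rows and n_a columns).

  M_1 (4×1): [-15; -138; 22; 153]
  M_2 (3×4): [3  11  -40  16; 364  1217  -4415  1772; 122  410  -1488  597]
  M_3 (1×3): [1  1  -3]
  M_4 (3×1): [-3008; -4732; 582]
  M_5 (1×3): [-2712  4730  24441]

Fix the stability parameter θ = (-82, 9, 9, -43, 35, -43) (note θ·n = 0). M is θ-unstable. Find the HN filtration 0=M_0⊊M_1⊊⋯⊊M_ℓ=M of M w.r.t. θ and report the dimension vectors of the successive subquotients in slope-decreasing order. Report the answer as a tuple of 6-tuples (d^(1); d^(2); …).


Interval decomposition of M: I[1,3], I[2,2], I[2,3], I[2,6], I[5,5]^2.
HN type (ℓ=5): μ^(1)=35; μ^(2)=9; μ^(3)=-4; μ^(4)=-25/3; μ^(5)=-82

((0, 0, 0, 0, 2, 0); (0, 3, 2, 0, 0, 0); (0, 0, 0, 0, 1, 1); (0, 1, 1, 1, 0, 0); (1, 0, 0, 0, 0, 0))


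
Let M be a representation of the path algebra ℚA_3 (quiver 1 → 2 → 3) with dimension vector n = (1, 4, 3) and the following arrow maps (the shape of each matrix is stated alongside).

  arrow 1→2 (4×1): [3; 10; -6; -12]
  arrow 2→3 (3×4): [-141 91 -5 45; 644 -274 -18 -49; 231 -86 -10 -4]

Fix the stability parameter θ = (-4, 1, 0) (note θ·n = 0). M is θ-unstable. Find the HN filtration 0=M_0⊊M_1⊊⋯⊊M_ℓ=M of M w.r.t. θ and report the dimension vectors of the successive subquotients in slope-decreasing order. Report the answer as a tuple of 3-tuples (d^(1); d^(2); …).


Interval decomposition of M: I[1,3], I[2,2], I[2,3]^2.
HN type (ℓ=3): μ^(1)=1; μ^(2)=1/2; μ^(3)=-4

((0, 1, 0); (0, 3, 3); (1, 0, 0))


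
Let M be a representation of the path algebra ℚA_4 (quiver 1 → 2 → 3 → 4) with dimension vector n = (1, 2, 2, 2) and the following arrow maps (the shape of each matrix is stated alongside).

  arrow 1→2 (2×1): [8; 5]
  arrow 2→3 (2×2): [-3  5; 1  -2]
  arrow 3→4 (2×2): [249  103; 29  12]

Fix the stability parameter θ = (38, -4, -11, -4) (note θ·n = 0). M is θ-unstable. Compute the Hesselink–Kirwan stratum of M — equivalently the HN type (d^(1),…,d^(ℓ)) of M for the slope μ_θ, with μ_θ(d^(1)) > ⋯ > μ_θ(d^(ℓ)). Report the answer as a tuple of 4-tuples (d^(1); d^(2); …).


Interval decomposition of M: I[1,4], I[2,4].
HN type (ℓ=3): μ^(1)=19/4; μ^(2)=-4; μ^(3)=-15/2

((1, 1, 1, 1); (0, 0, 0, 1); (0, 1, 1, 0))


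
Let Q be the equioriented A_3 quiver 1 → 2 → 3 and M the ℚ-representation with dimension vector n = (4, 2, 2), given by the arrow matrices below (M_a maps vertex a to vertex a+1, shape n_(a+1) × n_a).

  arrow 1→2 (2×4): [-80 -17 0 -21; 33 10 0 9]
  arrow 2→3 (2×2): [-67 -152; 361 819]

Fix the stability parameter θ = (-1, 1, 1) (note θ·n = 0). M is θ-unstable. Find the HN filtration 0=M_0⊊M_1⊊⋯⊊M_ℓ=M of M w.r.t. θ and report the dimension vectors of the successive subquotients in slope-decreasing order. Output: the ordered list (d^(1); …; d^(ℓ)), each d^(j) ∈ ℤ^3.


Barcode: M ≅ I[1,1]^2, I[1,3]^2. HN layers by μ_θ (2 steps, strictly decreasing):
  μ^(1)=1; μ^(2)=-1

((0, 2, 2); (4, 0, 0))


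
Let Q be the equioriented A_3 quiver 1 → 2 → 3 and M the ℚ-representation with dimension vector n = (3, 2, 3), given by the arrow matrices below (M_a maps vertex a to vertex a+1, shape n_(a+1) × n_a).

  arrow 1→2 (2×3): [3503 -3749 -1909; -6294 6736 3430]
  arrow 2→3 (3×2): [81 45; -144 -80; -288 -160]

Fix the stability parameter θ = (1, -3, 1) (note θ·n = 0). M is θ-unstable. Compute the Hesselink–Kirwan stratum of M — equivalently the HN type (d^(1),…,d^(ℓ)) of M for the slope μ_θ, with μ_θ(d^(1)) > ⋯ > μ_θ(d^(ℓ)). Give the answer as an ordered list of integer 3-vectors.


Via rank(M_{q-1}∘⋯∘M_p): M ≅ I[1,1], I[1,2], I[1,3], I[3,3]^2.
μ_θ-semistable layers: μ^(1)=1; μ^(2)=-1

((1, 0, 3); (2, 2, 0))


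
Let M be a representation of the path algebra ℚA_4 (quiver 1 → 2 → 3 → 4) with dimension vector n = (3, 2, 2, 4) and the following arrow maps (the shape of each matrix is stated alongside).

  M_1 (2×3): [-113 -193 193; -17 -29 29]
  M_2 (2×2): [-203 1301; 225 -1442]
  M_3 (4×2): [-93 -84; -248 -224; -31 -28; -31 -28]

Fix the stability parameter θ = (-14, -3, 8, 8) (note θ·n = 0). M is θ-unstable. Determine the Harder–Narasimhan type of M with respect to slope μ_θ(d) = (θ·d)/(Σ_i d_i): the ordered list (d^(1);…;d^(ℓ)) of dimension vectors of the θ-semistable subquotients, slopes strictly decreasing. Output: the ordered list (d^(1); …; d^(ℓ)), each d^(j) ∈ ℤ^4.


Via rank(M_{q-1}∘⋯∘M_p): M ≅ I[1,1], I[1,3], I[1,4], I[4,4]^3.
μ_θ-semistable layers: μ^(1)=8; μ^(2)=-3; μ^(3)=-14

((0, 0, 2, 4); (0, 2, 0, 0); (3, 0, 0, 0))


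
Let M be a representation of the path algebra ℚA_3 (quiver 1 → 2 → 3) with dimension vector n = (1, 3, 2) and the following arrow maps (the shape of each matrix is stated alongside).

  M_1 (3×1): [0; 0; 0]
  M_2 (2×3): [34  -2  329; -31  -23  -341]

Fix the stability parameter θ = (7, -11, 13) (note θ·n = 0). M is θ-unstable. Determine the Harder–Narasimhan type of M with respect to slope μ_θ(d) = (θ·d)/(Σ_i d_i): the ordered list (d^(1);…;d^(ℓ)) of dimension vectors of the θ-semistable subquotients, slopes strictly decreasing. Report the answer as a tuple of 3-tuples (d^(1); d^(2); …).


Interval decomposition of M: I[1,1], I[2,2], I[2,3]^2.
HN type (ℓ=3): μ^(1)=13; μ^(2)=7; μ^(3)=-11

((0, 0, 2); (1, 0, 0); (0, 3, 0))


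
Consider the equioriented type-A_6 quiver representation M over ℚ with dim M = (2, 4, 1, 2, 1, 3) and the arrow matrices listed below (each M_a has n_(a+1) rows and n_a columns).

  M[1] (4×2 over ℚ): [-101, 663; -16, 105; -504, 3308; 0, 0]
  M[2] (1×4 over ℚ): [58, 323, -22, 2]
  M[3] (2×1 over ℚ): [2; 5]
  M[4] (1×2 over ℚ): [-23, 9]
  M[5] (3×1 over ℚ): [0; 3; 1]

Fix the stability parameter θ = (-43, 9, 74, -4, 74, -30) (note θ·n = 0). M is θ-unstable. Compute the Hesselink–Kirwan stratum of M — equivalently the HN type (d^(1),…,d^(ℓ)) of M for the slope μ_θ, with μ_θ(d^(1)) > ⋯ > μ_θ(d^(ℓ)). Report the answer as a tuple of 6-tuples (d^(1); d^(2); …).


Interval decomposition of M: I[1,2], I[1,6], I[2,2]^2, I[4,4], I[6,6]^2.
HN type (ℓ=5): μ^(1)=57/2; μ^(2)=9; μ^(3)=-4; μ^(4)=-30; μ^(5)=-43

((0, 0, 1, 1, 1, 1); (0, 4, 0, 0, 0, 0); (0, 0, 0, 1, 0, 0); (0, 0, 0, 0, 0, 2); (2, 0, 0, 0, 0, 0))


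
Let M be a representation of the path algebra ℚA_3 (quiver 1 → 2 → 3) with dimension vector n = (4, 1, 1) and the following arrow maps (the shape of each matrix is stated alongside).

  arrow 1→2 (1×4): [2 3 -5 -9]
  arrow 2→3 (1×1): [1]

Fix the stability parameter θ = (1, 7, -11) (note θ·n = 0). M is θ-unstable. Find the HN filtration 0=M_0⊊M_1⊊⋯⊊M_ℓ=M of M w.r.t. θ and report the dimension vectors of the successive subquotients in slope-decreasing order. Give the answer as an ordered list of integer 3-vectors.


Via rank(M_{q-1}∘⋯∘M_p): M ≅ I[1,1]^3, I[1,3].
μ_θ-semistable layers: μ^(1)=1; μ^(2)=-1

((3, 0, 0); (1, 1, 1))


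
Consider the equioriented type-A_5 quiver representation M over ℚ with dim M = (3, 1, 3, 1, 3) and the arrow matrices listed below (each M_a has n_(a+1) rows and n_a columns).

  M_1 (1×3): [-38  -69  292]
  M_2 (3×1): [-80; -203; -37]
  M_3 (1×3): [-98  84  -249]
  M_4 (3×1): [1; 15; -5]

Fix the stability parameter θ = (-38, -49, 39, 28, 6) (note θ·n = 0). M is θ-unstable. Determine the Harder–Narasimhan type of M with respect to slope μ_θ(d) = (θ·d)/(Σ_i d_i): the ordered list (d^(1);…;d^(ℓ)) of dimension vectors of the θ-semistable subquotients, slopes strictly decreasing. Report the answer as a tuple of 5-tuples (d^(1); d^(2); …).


Barcode: M ≅ I[1,1]^2, I[1,5], I[3,3]^2, I[5,5]^2. HN layers by μ_θ (5 steps, strictly decreasing):
  μ^(1)=39; μ^(2)=73/3; μ^(3)=6; μ^(4)=-38; μ^(5)=-87/2

((0, 0, 2, 0, 0); (0, 0, 1, 1, 1); (0, 0, 0, 0, 2); (2, 0, 0, 0, 0); (1, 1, 0, 0, 0))


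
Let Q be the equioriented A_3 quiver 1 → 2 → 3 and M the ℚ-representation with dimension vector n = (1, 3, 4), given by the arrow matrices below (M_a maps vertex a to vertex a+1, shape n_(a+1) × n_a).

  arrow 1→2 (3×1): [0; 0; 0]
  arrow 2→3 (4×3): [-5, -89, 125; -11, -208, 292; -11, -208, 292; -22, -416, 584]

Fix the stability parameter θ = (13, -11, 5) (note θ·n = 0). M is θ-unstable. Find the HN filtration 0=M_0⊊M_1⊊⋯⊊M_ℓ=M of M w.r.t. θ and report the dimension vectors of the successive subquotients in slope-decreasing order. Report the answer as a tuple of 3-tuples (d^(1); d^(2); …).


Via rank(M_{q-1}∘⋯∘M_p): M ≅ I[1,1], I[2,2], I[2,3]^2, I[3,3]^2.
μ_θ-semistable layers: μ^(1)=13; μ^(2)=5; μ^(3)=-11

((1, 0, 0); (0, 0, 4); (0, 3, 0))


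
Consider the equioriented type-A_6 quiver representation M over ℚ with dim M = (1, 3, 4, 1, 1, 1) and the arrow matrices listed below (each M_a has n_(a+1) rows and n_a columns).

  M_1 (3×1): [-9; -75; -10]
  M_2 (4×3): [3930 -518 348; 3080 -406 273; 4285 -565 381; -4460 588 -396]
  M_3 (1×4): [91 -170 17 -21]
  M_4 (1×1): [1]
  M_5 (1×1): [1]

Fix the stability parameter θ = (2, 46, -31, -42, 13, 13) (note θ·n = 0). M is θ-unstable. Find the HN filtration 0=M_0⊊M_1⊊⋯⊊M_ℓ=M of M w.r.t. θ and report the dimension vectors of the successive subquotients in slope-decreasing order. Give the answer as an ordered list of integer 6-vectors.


Via rank(M_{q-1}∘⋯∘M_p): M ≅ I[1,2], I[2,3], I[2,6], I[3,3]^2.
μ_θ-semistable layers: μ^(1)=46; μ^(2)=13; μ^(3)=15/2; μ^(4)=2; μ^(5)=-9; μ^(6)=-31

((0, 1, 0, 0, 0, 0); (0, 0, 0, 0, 1, 1); (0, 1, 1, 0, 0, 0); (1, 0, 0, 0, 0, 0); (0, 1, 1, 1, 0, 0); (0, 0, 2, 0, 0, 0))


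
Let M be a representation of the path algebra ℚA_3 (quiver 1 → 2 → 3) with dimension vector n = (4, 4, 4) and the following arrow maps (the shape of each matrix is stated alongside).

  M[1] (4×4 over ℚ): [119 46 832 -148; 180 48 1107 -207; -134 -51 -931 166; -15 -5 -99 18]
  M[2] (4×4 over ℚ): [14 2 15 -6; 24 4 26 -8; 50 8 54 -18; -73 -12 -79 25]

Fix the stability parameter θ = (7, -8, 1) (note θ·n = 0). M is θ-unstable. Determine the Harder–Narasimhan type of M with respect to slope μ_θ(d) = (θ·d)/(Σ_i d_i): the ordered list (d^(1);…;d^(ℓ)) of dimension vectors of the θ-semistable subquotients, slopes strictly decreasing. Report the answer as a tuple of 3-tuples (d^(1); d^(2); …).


Via rank(M_{q-1}∘⋯∘M_p): M ≅ I[1,1], I[1,2]^2, I[1,3], I[2,3], I[3,3]^2.
μ_θ-semistable layers: μ^(1)=7; μ^(2)=1; μ^(3)=-1/2; μ^(4)=-8

((1, 0, 0); (0, 0, 4); (3, 3, 0); (0, 1, 0))


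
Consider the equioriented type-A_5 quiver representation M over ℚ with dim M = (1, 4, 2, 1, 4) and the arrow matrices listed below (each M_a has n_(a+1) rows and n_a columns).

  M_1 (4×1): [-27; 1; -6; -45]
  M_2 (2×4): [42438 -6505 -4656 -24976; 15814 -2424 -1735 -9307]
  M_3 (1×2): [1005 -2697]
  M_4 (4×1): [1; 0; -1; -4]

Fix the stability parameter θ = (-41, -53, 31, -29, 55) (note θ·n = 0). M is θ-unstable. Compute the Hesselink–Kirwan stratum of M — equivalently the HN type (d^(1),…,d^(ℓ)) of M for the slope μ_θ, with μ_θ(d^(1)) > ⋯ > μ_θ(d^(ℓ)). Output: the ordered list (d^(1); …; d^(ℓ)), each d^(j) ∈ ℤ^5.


Via rank(M_{q-1}∘⋯∘M_p): M ≅ I[1,5], I[2,2]^2, I[2,3], I[5,5]^3.
μ_θ-semistable layers: μ^(1)=55; μ^(2)=31; μ^(3)=1; μ^(4)=-47; μ^(5)=-53

((0, 0, 0, 0, 4); (0, 0, 1, 0, 0); (0, 0, 1, 1, 0); (1, 1, 0, 0, 0); (0, 3, 0, 0, 0))


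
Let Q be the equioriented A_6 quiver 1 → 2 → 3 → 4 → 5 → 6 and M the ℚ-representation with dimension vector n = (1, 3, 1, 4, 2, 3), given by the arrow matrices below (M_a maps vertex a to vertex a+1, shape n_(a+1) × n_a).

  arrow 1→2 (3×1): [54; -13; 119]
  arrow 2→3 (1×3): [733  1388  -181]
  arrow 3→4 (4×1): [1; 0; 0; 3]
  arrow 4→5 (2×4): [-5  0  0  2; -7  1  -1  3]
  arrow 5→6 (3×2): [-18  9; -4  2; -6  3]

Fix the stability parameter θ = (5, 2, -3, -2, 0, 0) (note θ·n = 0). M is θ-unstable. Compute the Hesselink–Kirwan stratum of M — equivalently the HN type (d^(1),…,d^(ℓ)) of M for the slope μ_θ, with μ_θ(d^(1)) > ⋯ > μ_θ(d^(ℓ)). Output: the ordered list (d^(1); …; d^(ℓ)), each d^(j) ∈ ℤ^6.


Via rank(M_{q-1}∘⋯∘M_p): M ≅ I[1,5], I[2,2]^2, I[4,4]^2, I[4,6], I[6,6]^2.
μ_θ-semistable layers: μ^(1)=2; μ^(2)=2/5; μ^(3)=0; μ^(4)=-2

((0, 2, 0, 0, 0, 0); (1, 1, 1, 1, 1, 0); (0, 0, 0, 0, 1, 3); (0, 0, 0, 3, 0, 0))


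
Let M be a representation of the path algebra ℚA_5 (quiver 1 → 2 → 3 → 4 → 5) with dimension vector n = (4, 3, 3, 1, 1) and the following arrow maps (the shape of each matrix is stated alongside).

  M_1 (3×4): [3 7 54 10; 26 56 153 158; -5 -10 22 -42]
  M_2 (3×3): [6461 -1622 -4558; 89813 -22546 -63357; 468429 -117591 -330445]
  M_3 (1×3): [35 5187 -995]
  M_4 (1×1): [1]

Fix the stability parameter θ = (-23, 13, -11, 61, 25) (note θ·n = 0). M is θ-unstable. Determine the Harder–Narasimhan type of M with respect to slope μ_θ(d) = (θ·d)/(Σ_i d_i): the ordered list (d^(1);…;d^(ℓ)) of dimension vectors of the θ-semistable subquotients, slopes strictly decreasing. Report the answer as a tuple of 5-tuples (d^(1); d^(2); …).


Barcode: M ≅ I[1,1], I[1,3]^2, I[1,5]. HN layers by μ_θ (3 steps, strictly decreasing):
  μ^(1)=43; μ^(2)=1; μ^(3)=-23

((0, 0, 0, 1, 1); (0, 3, 3, 0, 0); (4, 0, 0, 0, 0))


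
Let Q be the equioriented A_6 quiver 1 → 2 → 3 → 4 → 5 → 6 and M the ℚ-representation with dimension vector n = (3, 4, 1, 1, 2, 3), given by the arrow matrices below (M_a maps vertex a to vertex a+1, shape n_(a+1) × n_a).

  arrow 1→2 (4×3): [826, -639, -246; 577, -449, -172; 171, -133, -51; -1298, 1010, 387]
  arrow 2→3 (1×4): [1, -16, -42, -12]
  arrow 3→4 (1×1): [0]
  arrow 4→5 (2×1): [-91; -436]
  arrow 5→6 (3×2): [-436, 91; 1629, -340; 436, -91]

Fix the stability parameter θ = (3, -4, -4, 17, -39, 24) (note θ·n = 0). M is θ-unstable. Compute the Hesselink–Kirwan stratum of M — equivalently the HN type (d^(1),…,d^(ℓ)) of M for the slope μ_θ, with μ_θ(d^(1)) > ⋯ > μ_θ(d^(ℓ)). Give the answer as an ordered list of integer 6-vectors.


Barcode: M ≅ I[1,2]^2, I[1,3], I[2,2], I[4,6], I[5,6], I[6,6]. HN layers by μ_θ (6 steps, strictly decreasing):
  μ^(1)=24; μ^(2)=-1/2; μ^(3)=-5/3; μ^(4)=-4; μ^(5)=-11; μ^(6)=-39

((0, 0, 0, 0, 0, 3); (2, 2, 0, 0, 0, 0); (1, 1, 1, 0, 0, 0); (0, 1, 0, 0, 0, 0); (0, 0, 0, 1, 1, 0); (0, 0, 0, 0, 1, 0))


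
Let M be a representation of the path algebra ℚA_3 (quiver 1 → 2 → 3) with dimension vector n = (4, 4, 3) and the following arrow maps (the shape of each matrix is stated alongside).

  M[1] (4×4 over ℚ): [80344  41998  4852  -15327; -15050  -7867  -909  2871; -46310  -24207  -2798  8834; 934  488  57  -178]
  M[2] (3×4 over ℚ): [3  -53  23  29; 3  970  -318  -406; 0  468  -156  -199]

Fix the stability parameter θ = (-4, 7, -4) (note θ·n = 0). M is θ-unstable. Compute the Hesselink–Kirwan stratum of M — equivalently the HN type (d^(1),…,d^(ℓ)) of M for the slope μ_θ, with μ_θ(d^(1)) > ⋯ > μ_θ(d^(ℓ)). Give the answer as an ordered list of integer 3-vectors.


Interval decomposition of M: I[1,2], I[1,3]^3.
HN type (ℓ=3): μ^(1)=7; μ^(2)=3/2; μ^(3)=-4

((0, 1, 0); (0, 3, 3); (4, 0, 0))


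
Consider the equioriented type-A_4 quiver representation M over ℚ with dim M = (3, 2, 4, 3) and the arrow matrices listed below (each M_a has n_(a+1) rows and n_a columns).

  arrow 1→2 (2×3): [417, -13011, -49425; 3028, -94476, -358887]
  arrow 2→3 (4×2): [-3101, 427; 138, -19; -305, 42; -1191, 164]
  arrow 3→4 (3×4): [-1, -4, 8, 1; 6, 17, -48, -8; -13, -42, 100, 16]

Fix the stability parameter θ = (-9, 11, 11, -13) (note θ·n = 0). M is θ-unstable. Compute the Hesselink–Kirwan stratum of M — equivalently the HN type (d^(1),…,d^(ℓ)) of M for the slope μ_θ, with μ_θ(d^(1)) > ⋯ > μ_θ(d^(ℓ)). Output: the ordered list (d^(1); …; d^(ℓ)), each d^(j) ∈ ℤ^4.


Barcode: M ≅ I[1,1], I[1,4]^2, I[3,3], I[3,4]. HN layers by μ_θ (4 steps, strictly decreasing):
  μ^(1)=11; μ^(2)=3; μ^(3)=-1; μ^(4)=-9

((0, 0, 1, 0); (0, 2, 2, 2); (0, 0, 1, 1); (3, 0, 0, 0))


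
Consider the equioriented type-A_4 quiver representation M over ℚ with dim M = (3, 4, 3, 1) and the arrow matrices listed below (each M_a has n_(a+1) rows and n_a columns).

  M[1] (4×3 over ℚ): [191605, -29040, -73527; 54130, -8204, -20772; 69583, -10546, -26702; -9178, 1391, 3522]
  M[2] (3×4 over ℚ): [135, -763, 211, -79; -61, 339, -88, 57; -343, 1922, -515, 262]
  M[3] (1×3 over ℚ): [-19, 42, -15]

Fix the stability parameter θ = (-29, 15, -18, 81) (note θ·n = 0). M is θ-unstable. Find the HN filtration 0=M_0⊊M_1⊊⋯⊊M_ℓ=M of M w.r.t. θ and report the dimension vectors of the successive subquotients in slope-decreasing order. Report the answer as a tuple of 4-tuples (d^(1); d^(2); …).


Via rank(M_{q-1}∘⋯∘M_p): M ≅ I[1,3]^2, I[1,4], I[2,2].
μ_θ-semistable layers: μ^(1)=81; μ^(2)=15; μ^(3)=-3/2; μ^(4)=-29

((0, 0, 0, 1); (0, 1, 0, 0); (0, 3, 3, 0); (3, 0, 0, 0))


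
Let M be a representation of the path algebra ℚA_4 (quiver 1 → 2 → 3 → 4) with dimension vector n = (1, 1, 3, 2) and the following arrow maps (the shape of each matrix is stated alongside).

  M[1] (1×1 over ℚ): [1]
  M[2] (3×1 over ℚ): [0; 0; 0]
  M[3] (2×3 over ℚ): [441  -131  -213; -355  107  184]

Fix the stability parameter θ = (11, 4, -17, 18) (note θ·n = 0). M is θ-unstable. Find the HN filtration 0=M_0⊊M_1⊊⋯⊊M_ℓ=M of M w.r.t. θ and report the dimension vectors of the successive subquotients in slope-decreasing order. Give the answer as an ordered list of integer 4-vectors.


Via rank(M_{q-1}∘⋯∘M_p): M ≅ I[1,2], I[3,3], I[3,4]^2.
μ_θ-semistable layers: μ^(1)=18; μ^(2)=15/2; μ^(3)=-17

((0, 0, 0, 2); (1, 1, 0, 0); (0, 0, 3, 0))


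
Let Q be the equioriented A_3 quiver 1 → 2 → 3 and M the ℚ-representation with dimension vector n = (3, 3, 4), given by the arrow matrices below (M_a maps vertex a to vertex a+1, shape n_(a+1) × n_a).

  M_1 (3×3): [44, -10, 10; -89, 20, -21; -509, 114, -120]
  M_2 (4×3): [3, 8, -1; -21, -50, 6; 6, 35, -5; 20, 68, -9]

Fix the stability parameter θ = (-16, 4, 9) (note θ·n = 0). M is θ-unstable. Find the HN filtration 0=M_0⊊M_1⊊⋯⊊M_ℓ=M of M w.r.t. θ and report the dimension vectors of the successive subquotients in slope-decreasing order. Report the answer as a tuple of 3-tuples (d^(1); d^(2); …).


Barcode: M ≅ I[1,3]^3, I[3,3]. HN layers by μ_θ (3 steps, strictly decreasing):
  μ^(1)=9; μ^(2)=4; μ^(3)=-16

((0, 0, 4); (0, 3, 0); (3, 0, 0))


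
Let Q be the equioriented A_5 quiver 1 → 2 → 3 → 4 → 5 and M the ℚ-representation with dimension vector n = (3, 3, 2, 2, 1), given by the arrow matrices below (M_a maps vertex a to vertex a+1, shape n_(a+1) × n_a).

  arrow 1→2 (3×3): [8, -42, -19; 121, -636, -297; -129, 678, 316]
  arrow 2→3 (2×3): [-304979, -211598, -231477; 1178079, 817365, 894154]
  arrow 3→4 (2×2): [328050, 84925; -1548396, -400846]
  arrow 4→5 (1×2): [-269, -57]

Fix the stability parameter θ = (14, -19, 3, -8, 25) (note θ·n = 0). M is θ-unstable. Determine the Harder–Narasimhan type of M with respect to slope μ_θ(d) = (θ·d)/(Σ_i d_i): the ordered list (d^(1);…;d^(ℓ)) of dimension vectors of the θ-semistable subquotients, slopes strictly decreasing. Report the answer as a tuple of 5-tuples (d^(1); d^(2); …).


Barcode: M ≅ I[1,1], I[1,3], I[1,5], I[2,2], I[4,4]. HN layers by μ_θ (6 steps, strictly decreasing):
  μ^(1)=25; μ^(2)=14; μ^(3)=3; μ^(4)=-5/2; μ^(5)=-8; μ^(6)=-19

((0, 0, 0, 0, 1); (1, 0, 0, 0, 0); (0, 0, 1, 0, 0); (2, 2, 1, 1, 0); (0, 0, 0, 1, 0); (0, 1, 0, 0, 0))


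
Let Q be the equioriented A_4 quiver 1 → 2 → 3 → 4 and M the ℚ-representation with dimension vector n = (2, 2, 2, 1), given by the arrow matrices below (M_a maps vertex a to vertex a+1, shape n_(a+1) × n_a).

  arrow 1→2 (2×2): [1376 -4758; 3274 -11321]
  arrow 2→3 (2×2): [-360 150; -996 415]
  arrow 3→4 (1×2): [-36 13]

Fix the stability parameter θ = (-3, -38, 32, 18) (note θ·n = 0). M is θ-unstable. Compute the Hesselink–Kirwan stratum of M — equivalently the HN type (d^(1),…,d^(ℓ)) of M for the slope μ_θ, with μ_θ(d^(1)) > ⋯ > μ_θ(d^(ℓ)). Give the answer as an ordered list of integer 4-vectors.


Interval decomposition of M: I[1,2], I[1,4], I[3,3].
HN type (ℓ=3): μ^(1)=32; μ^(2)=25; μ^(3)=-41/2

((0, 0, 1, 0); (0, 0, 1, 1); (2, 2, 0, 0))


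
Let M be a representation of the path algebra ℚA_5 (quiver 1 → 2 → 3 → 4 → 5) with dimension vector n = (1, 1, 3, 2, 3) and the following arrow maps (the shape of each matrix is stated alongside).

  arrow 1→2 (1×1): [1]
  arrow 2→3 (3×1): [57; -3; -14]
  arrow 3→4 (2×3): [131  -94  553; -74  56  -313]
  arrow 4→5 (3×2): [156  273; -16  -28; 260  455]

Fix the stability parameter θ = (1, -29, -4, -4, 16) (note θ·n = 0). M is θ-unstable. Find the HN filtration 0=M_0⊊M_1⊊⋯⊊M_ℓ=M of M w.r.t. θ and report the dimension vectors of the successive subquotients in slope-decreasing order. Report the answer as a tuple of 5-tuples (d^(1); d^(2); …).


Via rank(M_{q-1}∘⋯∘M_p): M ≅ I[1,4], I[3,3], I[3,5], I[5,5]^2.
μ_θ-semistable layers: μ^(1)=16; μ^(2)=-4; μ^(3)=-14

((0, 0, 0, 0, 3); (0, 0, 3, 2, 0); (1, 1, 0, 0, 0))


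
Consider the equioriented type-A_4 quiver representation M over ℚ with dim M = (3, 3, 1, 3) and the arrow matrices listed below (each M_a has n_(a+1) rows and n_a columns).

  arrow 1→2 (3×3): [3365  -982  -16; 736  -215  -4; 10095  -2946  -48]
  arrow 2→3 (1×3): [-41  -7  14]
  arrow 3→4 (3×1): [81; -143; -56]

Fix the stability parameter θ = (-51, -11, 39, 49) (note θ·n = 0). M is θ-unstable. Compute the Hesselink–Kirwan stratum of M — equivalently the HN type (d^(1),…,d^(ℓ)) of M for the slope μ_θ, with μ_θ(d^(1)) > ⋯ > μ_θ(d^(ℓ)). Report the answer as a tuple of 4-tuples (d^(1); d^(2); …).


Interval decomposition of M: I[1,1], I[1,2], I[1,4], I[2,2], I[4,4]^2.
HN type (ℓ=4): μ^(1)=49; μ^(2)=39; μ^(3)=-11; μ^(4)=-51

((0, 0, 0, 3); (0, 0, 1, 0); (0, 3, 0, 0); (3, 0, 0, 0))


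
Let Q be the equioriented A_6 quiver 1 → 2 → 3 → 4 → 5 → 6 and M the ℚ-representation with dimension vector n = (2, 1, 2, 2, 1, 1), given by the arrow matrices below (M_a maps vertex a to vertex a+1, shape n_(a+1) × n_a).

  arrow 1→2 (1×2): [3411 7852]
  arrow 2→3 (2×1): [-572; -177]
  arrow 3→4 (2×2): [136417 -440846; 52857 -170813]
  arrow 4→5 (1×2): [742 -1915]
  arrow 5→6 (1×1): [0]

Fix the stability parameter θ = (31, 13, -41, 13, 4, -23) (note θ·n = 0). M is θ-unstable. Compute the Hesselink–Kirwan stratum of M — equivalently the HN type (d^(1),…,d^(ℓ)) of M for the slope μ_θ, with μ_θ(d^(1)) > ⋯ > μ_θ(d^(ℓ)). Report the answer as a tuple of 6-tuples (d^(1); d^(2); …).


Via rank(M_{q-1}∘⋯∘M_p): M ≅ I[1,1], I[1,5], I[3,4], I[6,6].
μ_θ-semistable layers: μ^(1)=31; μ^(2)=13; μ^(3)=17/2; μ^(4)=1; μ^(5)=-23; μ^(6)=-41

((1, 0, 0, 0, 0, 0); (0, 0, 0, 1, 0, 0); (0, 0, 0, 1, 1, 0); (1, 1, 1, 0, 0, 0); (0, 0, 0, 0, 0, 1); (0, 0, 1, 0, 0, 0))


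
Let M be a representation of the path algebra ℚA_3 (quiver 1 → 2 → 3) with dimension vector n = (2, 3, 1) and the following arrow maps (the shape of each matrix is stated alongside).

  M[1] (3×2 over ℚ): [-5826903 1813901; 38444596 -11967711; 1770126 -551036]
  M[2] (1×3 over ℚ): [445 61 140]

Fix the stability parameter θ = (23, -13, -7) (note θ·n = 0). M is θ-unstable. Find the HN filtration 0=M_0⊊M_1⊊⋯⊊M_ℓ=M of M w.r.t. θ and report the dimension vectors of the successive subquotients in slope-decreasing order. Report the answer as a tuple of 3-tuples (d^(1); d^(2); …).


Via rank(M_{q-1}∘⋯∘M_p): M ≅ I[1,2], I[1,3], I[2,2].
μ_θ-semistable layers: μ^(1)=5; μ^(2)=1; μ^(3)=-13

((1, 1, 0); (1, 1, 1); (0, 1, 0))


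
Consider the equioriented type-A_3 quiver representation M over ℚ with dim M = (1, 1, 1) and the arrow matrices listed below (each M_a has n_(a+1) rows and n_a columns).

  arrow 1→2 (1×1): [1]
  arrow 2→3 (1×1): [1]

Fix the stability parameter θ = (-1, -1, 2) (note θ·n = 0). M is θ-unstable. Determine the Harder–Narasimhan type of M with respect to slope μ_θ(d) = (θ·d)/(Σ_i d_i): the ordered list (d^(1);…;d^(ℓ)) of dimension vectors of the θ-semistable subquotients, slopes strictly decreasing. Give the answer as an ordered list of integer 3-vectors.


Interval decomposition of M: I[1,3].
HN type (ℓ=2): μ^(1)=2; μ^(2)=-1

((0, 0, 1); (1, 1, 0))


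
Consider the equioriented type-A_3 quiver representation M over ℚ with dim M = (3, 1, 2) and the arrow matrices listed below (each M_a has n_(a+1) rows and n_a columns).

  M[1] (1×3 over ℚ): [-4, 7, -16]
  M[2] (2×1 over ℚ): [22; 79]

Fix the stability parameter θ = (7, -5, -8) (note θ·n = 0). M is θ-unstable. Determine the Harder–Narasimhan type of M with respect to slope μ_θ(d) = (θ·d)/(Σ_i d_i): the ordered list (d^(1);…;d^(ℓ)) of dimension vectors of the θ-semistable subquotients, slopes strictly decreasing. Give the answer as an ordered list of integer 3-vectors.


Via rank(M_{q-1}∘⋯∘M_p): M ≅ I[1,1]^2, I[1,3], I[3,3].
μ_θ-semistable layers: μ^(1)=7; μ^(2)=-2; μ^(3)=-8

((2, 0, 0); (1, 1, 1); (0, 0, 1))


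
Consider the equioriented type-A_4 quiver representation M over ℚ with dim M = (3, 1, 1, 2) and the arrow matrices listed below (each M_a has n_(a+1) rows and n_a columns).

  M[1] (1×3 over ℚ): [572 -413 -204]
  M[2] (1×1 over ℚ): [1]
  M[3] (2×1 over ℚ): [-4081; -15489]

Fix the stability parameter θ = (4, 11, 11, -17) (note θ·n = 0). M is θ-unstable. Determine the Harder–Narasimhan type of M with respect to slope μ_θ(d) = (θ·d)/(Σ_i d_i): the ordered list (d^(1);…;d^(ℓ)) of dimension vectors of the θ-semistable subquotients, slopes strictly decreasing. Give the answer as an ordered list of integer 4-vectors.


Via rank(M_{q-1}∘⋯∘M_p): M ≅ I[1,1]^2, I[1,4], I[4,4].
μ_θ-semistable layers: μ^(1)=4; μ^(2)=9/4; μ^(3)=-17

((2, 0, 0, 0); (1, 1, 1, 1); (0, 0, 0, 1))


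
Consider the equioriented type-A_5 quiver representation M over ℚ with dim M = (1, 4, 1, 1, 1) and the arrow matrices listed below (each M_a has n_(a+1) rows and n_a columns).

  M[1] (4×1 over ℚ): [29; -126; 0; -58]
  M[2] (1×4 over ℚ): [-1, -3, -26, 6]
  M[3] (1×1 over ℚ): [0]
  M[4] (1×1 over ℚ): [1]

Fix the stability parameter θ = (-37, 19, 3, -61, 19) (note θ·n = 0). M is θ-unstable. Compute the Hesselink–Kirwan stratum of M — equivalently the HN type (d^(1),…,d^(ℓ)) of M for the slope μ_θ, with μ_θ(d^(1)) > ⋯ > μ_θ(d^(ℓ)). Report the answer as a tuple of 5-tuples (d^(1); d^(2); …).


Barcode: M ≅ I[1,3], I[2,2]^3, I[4,5]. HN layers by μ_θ (4 steps, strictly decreasing):
  μ^(1)=19; μ^(2)=11; μ^(3)=-37; μ^(4)=-61

((0, 3, 0, 0, 1); (0, 1, 1, 0, 0); (1, 0, 0, 0, 0); (0, 0, 0, 1, 0))
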